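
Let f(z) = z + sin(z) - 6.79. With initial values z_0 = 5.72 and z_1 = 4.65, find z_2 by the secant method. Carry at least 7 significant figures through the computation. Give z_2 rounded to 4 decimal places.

Secant update: z_(k+1) = z_k − f(z_k)·(z_k − z_(k-1))/(f(z_k) − f(z_(k-1))).
f(z_0) = -1.603882, f(z_1) = -3.138054
z_2 = 4.650000 - (-3.138054)·(4.650000 - 5.720000)/(-3.138054 - (-1.603882)) = 6.838619; f(z_2) = 0.575931

6.8386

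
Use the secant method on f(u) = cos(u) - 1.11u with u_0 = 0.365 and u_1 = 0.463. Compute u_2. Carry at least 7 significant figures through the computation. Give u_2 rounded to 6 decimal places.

0.714824

f(u_0) = 0.528974, f(u_1) = 0.380787
u_2 = 0.463000 - (0.380787)·(0.463000 - 0.365000)/(0.380787 - (0.528974)) = 0.714824; f(u_2) = -0.038246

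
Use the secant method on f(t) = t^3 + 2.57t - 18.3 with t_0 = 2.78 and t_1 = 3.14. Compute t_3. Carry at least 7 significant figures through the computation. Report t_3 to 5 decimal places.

f(t_0) = 10.329552, f(t_1) = 20.728944
t_2 = 3.140000 - (20.728944)·(3.140000 - 2.780000)/(20.728944 - (10.329552)) = 2.422418; f(t_2) = 2.140621
t_3 = 2.422418 - (2.140621)·(2.422418 - 3.140000)/(2.140621 - (20.728944)) = 2.339781; f(t_3) = 0.522550

2.33978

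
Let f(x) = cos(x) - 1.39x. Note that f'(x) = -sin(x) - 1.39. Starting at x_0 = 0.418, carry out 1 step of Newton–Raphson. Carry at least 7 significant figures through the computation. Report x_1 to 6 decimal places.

0.603354

x_0 = 0.418000: f = 0.332883, f' = -1.795933 → x_1 = 0.418000 - (0.332883)/(-1.795933) = 0.603354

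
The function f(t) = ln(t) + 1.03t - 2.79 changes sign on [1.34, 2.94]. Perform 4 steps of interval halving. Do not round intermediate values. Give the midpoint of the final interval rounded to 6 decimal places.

1.990000

f(1.340000) = -1.117130, f(2.940000) = 1.316610 (opposite signs)
step 1: m = 2.140000, f(m) = 0.175006 > 0 → root in [1.340000, 2.140000]
step 2: m = 1.740000, f(m) = -0.443915 < 0 → root in [1.740000, 2.140000]
step 3: m = 1.940000, f(m) = -0.129112 < 0 → root in [1.940000, 2.140000]
step 4: m = 2.040000, f(m) = 0.024150 > 0 → root in [1.940000, 2.040000]
Midpoint of [1.940000, 2.040000] = 1.990000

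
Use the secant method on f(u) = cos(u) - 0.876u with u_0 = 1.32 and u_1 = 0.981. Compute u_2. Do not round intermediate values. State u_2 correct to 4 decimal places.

0.8111

f(u_0) = -0.908145, f(u_1) = -0.303164
u_2 = 0.981000 - (-0.303164)·(0.981000 - 1.320000)/(-0.303164 - (-0.908145)) = 0.811122; f(u_2) = -0.021858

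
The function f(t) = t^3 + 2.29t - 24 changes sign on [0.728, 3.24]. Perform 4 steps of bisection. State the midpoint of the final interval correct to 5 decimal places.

2.69050

f(0.728000) = -21.947052, f(3.240000) = 17.431824 (opposite signs)
step 1: m = 1.984000, f(m) = -11.647108 < 0 → root in [1.984000, 3.240000]
step 2: m = 2.612000, f(m) = -0.198035 < 0 → root in [2.612000, 3.240000]
step 3: m = 2.926000, f(m) = 7.751419 > 0 → root in [2.612000, 2.926000]
step 4: m = 2.769000, f(m) = 3.571933 > 0 → root in [2.612000, 2.769000]
Midpoint of [2.612000, 2.769000] = 2.690500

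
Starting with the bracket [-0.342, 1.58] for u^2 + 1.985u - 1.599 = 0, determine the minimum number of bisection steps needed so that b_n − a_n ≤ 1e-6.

21

Initial width b − a = 1.58 − -0.342 = 1.922000.
After n steps the width is (b−a)/2^n; need (b−a)/2^n ≤ 1e-6.
So n ≥ log₂(1.922000/1e-6) = log₂(1922000.0000) ≈ 20.8742.
Hence n = 21.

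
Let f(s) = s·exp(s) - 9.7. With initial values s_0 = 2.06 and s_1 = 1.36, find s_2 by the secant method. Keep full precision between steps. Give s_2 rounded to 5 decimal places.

1.64358

Secant update: s_(k+1) = s_k − f(s_k)·(s_k − s_(k-1))/(f(s_k) − f(s_(k-1))).
f(s_0) = 6.462698, f(s_1) = -4.401177
s_2 = 1.360000 - (-4.401177)·(1.360000 - 2.060000)/(-4.401177 - (6.462698)) = 1.643584; f(s_2) = -1.196621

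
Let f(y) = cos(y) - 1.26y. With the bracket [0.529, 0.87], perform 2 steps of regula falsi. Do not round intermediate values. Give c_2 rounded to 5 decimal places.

0.63745

False-position update: c = (a·f(b) − b·f(a))/(f(b) − f(a)); replace the endpoint whose sign matches f(c).
f(0.529000) = 0.196772, f(0.870000) = -0.451373
step 1: c = 0.632525, f(c) = 0.009556 > 0 → new bracket [0.632525, 0.870000]
step 2: c = 0.637448, f(c) = 0.000432 > 0 → new bracket [0.637448, 0.870000]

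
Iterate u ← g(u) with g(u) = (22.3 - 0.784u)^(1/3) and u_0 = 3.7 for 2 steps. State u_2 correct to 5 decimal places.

u_1 = g(3.700000) = 2.686960
u_2 = g(2.686960) = 2.723140

2.72314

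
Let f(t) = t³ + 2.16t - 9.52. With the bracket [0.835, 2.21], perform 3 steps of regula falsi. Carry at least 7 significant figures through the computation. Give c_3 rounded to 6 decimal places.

False-position update: c = (a·f(b) − b·f(a))/(f(b) − f(a)); replace the endpoint whose sign matches f(c).
f(0.835000) = -7.134217, f(2.210000) = 6.047461
step 1: c = 1.579181, f(c) = -2.170792 < 0 → new bracket [1.579181, 2.210000]
step 2: c = 1.745807, f(c) = -0.428114 < 0 → new bracket [1.745807, 2.210000]
step 3: c = 1.776496, f(c) = -0.076261 < 0 → new bracket [1.776496, 2.210000]

1.776496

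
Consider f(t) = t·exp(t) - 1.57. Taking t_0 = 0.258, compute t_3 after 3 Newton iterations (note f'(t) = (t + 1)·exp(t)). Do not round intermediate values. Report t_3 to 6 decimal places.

t_0 = 0.258000: f = -1.236061, f' = 1.628278 → t_1 = 0.258000 - (-1.236061)/(1.628278) = 1.017121
t_1 = 1.017121: f = 1.242567, f' = 5.577790 → t_2 = 1.017121 - (1.242567)/(5.577790) = 0.794351
t_2 = 0.794351: f = 0.187901, f' = 3.970905 → t_3 = 0.794351 - (0.187901)/(3.970905) = 0.747031

0.747031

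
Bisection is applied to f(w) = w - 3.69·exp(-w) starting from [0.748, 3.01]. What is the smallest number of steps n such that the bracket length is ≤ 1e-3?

Initial width b − a = 3.01 − 0.748 = 2.262000.
After n steps the width is (b−a)/2^n; need (b−a)/2^n ≤ 1e-3.
So n ≥ log₂(2.262000/1e-3) = log₂(2262.0000) ≈ 11.1434.
Hence n = 12.

12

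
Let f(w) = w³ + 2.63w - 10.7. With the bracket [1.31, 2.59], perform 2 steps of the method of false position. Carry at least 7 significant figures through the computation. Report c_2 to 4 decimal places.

False-position update: c = (a·f(b) − b·f(a))/(f(b) − f(a)); replace the endpoint whose sign matches f(c).
f(1.310000) = -5.006609, f(2.590000) = 13.485679
step 1: c = 1.656548, f(c) = -1.797464 < 0 → new bracket [1.656548, 2.590000]
step 2: c = 1.766332, f(c) = -0.543719 < 0 → new bracket [1.766332, 2.590000]

1.7663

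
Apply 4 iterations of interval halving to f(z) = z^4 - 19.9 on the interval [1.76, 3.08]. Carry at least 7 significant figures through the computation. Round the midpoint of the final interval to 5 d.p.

f(1.760000) = -10.304874, f(3.080000) = 70.091785 (opposite signs)
step 1: m = 2.420000, f(m) = 14.397421 > 0 → root in [1.760000, 2.420000]
step 2: m = 2.090000, f(m) = -0.819702 < 0 → root in [2.090000, 2.420000]
step 3: m = 2.255000, f(m) = 5.957479 > 0 → root in [2.090000, 2.255000]
step 4: m = 2.172500, f(m) = 2.376099 > 0 → root in [2.090000, 2.172500]
Midpoint of [2.090000, 2.172500] = 2.131250

2.13125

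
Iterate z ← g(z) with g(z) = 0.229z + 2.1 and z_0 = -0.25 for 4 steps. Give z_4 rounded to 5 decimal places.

2.71556

z_1 = g(-0.250000) = 2.042750
z_2 = g(2.042750) = 2.567790
z_3 = g(2.567790) = 2.688024
z_4 = g(2.688024) = 2.715557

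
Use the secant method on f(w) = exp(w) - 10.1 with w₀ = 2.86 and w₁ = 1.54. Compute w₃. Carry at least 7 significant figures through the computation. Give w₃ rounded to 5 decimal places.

f(w_0) = 7.361527, f(w_1) = -5.435410
w_2 = 1.540000 - (-5.435410)·(1.540000 - 2.860000)/(-5.435410 - (7.361527)) = 2.100661; f(w_2) = -1.928432
w_3 = 2.100661 - (-1.928432)·(2.100661 - 1.540000)/(-1.928432 - (-5.435410)) = 2.408959; f(w_3) = 1.022381

2.40896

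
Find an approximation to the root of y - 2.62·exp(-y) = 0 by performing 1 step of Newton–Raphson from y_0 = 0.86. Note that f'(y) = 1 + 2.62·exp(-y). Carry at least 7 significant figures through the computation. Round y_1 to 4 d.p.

y_0 = 0.860000: f = -0.248685, f' = 2.108685 → y_1 = 0.860000 - (-0.248685)/(2.108685) = 0.977934

0.9779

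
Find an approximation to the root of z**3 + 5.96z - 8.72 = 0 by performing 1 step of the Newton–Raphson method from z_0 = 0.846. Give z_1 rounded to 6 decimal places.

Newton update: z ← z − f(z)/f'(z).
f'(z) = 3z**2 + 5.96
z_0 = 0.846000: f = -3.072344, f' = 8.107148 → z_1 = 0.846000 - (-3.072344)/(8.107148) = 1.224967

1.224967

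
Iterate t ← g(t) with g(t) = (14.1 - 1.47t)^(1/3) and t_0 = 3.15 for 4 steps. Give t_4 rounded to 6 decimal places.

t_1 = g(3.150000) = 2.115643
t_2 = g(2.115643) = 2.223306
t_3 = g(2.223306) = 2.212582
t_4 = g(2.212582) = 2.213655

2.213655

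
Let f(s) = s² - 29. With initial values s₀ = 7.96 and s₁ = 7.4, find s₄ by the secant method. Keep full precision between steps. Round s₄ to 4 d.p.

5.3867

f(s_0) = 34.361600, f(s_1) = 25.760000
s_2 = 7.400000 - (25.760000)·(7.400000 - 7.960000)/(25.760000 - (34.361600)) = 5.722917; f(s_2) = 3.751775
s_3 = 5.722917 - (3.751775)·(5.722917 - 7.400000)/(3.751775 - (25.760000)) = 5.437022; f(s_3) = 0.561206
s_4 = 5.437022 - (0.561206)·(5.437022 - 5.722917)/(0.561206 - (3.751775)) = 5.386734; f(s_4) = 0.016906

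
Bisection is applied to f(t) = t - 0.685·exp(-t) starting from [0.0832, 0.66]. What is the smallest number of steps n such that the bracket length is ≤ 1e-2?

6

Initial width b − a = 0.66 − 0.0832 = 0.576800.
After n steps the width is (b−a)/2^n; need (b−a)/2^n ≤ 1e-2.
So n ≥ log₂(0.576800/1e-2) = log₂(57.6800) ≈ 5.8500.
Hence n = 6.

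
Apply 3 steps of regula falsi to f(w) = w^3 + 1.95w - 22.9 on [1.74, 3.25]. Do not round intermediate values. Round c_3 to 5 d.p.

2.60348

f(1.740000) = -14.238976, f(3.250000) = 17.765625
step 1: c = 2.411805, f(c) = -4.167983 < 0 → new bracket [2.411805, 3.250000]
step 2: c = 2.571085, f(c) = -0.890284 < 0 → new bracket [2.571085, 3.250000]
step 3: c = 2.603484, f(c) = -0.176463 < 0 → new bracket [2.603484, 3.250000]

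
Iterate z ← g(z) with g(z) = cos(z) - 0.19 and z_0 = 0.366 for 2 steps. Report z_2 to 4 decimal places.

z_1 = g(0.366000) = 0.743766
z_2 = g(0.743766) = 0.545924

0.5459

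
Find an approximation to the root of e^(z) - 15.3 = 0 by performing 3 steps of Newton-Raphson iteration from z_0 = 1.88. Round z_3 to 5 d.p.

2.73282

f'(z) = e^(z)
z_0 = 1.880000: f = -8.746495, f' = 6.553505 → z_1 = 1.880000 - (-8.746495)/(6.553505) = 3.214629
z_1 = 3.214629: f = 9.594045, f' = 24.894045 → z_2 = 3.214629 - (9.594045)/(24.894045) = 2.829233
z_2 = 2.829233: f = 1.632476, f' = 16.932476 → z_3 = 2.829233 - (1.632476)/(16.932476) = 2.732822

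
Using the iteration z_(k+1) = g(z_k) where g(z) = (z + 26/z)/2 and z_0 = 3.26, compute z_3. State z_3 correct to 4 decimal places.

5.0991

z_1 = g(3.260000) = 5.617730
z_2 = g(5.617730) = 5.122967
z_3 = g(5.122967) = 5.099075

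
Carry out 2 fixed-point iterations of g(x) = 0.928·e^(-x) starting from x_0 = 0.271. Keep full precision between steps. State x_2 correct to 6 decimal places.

x_1 = g(0.271000) = 0.707708
x_2 = g(0.707708) = 0.457293

0.457293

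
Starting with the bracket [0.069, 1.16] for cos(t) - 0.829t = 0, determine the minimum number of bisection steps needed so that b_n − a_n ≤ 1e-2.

Initial width b − a = 1.16 − 0.069 = 1.091000.
After n steps the width is (b−a)/2^n; need (b−a)/2^n ≤ 1e-2.
So n ≥ log₂(1.091000/1e-2) = log₂(109.1000) ≈ 6.7695.
Hence n = 7.

7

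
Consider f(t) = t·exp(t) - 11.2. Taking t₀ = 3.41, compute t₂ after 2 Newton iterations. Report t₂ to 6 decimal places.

f'(t) = (t + 1)·exp(t)
t_0 = 3.410000: f = 92.004483, f' = 133.469727 → t_1 = 3.410000 - (92.004483)/(133.469727) = 2.720672
t_1 = 2.720672: f = 30.128414, f' = 56.518934 → t_2 = 2.720672 - (30.128414)/(56.518934) = 2.187604

2.187604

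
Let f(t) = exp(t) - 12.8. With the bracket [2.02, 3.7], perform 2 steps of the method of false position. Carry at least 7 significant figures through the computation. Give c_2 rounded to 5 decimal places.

f(2.020000) = -5.261675, f(3.700000) = 27.647304
step 1: c = 2.288608, f(c) = -2.938799 < 0 → new bracket [2.288608, 3.700000]
step 2: c = 2.424218, f(c) = -1.506600 < 0 → new bracket [2.424218, 3.700000]

2.42422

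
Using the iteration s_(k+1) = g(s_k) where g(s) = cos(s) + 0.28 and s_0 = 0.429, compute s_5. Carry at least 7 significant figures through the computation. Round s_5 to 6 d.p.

1.007607

s_1 = g(0.429000) = 1.189382
s_2 = g(1.189382) = 0.652233
s_3 = g(0.652233) = 1.074730
s_4 = g(1.074730) = 0.755970
s_5 = g(0.755970) = 1.007607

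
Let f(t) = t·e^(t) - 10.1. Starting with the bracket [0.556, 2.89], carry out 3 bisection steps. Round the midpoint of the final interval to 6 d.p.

f(0.556000) = -9.130512, f(2.890000) = 41.900665 (opposite signs)
step 1: m = 1.723000, f(m) = -0.448948 < 0 → root in [1.723000, 2.890000]
step 2: m = 2.306500, f(m) = 13.055474 > 0 → root in [1.723000, 2.306500]
step 3: m = 2.014750, f(m) = 5.008313 > 0 → root in [1.723000, 2.014750]
Midpoint of [1.723000, 2.014750] = 1.868875

1.868875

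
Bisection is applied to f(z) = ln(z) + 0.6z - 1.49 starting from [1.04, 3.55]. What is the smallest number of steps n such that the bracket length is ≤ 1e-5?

18

Initial width b − a = 3.55 − 1.04 = 2.510000.
After n steps the width is (b−a)/2^n; need (b−a)/2^n ≤ 1e-5.
So n ≥ log₂(2.510000/1e-5) = log₂(251000.0000) ≈ 17.9373.
Hence n = 18.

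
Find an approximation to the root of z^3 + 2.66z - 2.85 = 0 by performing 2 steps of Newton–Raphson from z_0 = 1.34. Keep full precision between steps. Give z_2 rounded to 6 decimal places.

0.850678

Newton update: z ← z − f(z)/f'(z).
f'(z) = 3z^2 + 2.66
z_0 = 1.340000: f = 3.120504, f' = 8.046800 → z_1 = 1.340000 - (3.120504)/(8.046800) = 0.952206
z_1 = 0.952206: f = 0.546227, f' = 5.380086 → z_2 = 0.952206 - (0.546227)/(5.380086) = 0.850678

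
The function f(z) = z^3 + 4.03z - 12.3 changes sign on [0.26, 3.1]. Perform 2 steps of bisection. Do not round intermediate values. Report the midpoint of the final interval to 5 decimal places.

2.03500

f(0.260000) = -11.234624, f(3.100000) = 29.984000 (opposite signs)
step 1: m = 1.680000, f(m) = -0.787968 < 0 → root in [1.680000, 3.100000]
step 2: m = 2.390000, f(m) = 10.983619 > 0 → root in [1.680000, 2.390000]
Midpoint of [1.680000, 2.390000] = 2.035000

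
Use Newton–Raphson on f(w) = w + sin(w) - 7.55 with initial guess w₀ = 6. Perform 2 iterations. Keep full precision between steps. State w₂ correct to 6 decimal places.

f'(w) = 1 + cos(w)
w_0 = 6.000000: f = -1.829415, f' = 1.960170 → w_1 = 6.000000 - (-1.829415)/(1.960170) = 6.933294
w_1 = 6.933294: f = -0.011433, f' = 1.796018 → w_2 = 6.933294 - (-0.011433)/(1.796018) = 6.939660

6.939660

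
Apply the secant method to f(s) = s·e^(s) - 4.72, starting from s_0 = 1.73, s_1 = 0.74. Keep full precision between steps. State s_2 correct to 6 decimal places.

f(s_0) = 5.038331, f(s_1) = -3.169008
s_2 = 0.740000 - (-3.169008)·(0.740000 - 1.730000)/(-3.169008 - (5.038331)) = 1.122258; f(s_2) = -1.272670

1.122258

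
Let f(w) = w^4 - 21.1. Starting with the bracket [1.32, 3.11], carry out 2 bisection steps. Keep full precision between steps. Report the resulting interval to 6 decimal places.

f(1.320000) = -18.064042, f(3.110000) = 72.449518 (opposite signs)
step 1: m = 2.215000, f(m) = 2.971044 > 0 → root in [1.320000, 2.215000]
step 2: m = 1.767500, f(m) = -11.340273 < 0 → root in [1.767500, 2.215000]

[1.767500, 2.215000]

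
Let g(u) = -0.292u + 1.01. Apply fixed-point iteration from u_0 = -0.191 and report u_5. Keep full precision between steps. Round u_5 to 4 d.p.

0.7838

u_1 = g(-0.191000) = 1.065772
u_2 = g(1.065772) = 0.698795
u_3 = g(0.698795) = 0.805952
u_4 = g(0.805952) = 0.774662
u_5 = g(0.774662) = 0.783799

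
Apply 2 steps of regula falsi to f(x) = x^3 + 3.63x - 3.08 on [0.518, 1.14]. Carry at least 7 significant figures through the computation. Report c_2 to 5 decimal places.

0.73173

f(0.518000) = -1.060668, f(1.140000) = 2.539744
step 1: c = 0.701239, f(c) = -0.189678 < 0 → new bracket [0.701239, 1.140000]
step 2: c = 0.731730, f(c) = -0.032030 < 0 → new bracket [0.731730, 1.140000]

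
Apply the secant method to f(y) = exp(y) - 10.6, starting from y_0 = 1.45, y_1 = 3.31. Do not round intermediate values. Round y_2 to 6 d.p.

1.959757

Secant update: y_(k+1) = y_k − f(y_k)·(y_k − y_(k-1))/(f(y_k) − f(y_(k-1))).
f(y_0) = -6.336885, f(y_1) = 16.785125
y_2 = 3.310000 - (16.785125)·(3.310000 - 1.450000)/(16.785125 - (-6.336885)) = 1.959757; f(y_2) = -3.502398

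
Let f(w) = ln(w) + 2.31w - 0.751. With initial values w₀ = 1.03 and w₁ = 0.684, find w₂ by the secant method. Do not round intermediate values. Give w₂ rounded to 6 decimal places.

Secant update: w_(k+1) = w_k − f(w_k)·(w_k − w_(k-1))/(f(w_k) − f(w_(k-1))).
f(w_0) = 1.657859, f(w_1) = 0.449243
w_2 = 0.684000 - (0.449243)·(0.684000 - 1.030000)/(0.449243 - (1.657859)) = 0.555392; f(w_2) = -0.056126

0.555392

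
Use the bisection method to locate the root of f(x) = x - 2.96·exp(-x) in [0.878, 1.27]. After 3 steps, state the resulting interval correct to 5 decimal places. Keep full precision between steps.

[1.02500, 1.07400]

f(0.878000) = -0.352215, f(1.270000) = 0.438738 (opposite signs)
step 1: m = 1.074000, f(m) = 0.062748 > 0 → root in [0.878000, 1.074000]
step 2: m = 0.976000, f(m) = -0.139373 < 0 → root in [0.976000, 1.074000]
step 3: m = 1.025000, f(m) = -0.037038 < 0 → root in [1.025000, 1.074000]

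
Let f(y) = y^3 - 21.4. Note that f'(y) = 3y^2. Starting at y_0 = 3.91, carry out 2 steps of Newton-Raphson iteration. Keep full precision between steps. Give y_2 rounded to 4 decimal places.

2.8041

y_0 = 3.910000: f = 38.376471, f' = 45.864300 → y_1 = 3.910000 - (38.376471)/(45.864300) = 3.073261
y_1 = 3.073261: f = 7.626731, f' = 28.334790 → y_2 = 3.073261 - (7.626731)/(28.334790) = 2.804096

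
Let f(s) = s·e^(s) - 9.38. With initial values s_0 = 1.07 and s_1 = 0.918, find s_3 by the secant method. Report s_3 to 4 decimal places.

1.4219

f(s_0) = -6.260544, f(s_1) = -7.081074
s_2 = 0.918000 - (-7.081074)·(0.918000 - 1.070000)/(-7.081074 - (-6.260544)) = 2.229742; f(s_2) = 11.350940
s_3 = 2.229742 - (11.350940)·(2.229742 - 0.918000)/(11.350940 - (-7.081074)) = 1.421935; f(s_3) = -3.485888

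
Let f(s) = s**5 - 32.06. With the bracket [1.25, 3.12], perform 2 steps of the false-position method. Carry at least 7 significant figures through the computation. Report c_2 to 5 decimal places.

f(1.250000) = -29.008242, f(3.120000) = 263.586655
step 1: c = 1.435394, f(c) = -25.966651 < 0 → new bracket [1.435394, 3.120000]
step 2: c = 1.586467, f(c) = -22.010256 < 0 → new bracket [1.586467, 3.120000]

1.58647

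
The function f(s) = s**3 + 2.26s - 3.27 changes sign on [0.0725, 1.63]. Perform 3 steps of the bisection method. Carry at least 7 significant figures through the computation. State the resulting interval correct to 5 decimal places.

[0.85125, 1.04594]

f(0.072500) = -3.105769, f(1.630000) = 4.744547 (opposite signs)
step 1: m = 0.851250, f(m) = -0.729337 < 0 → root in [0.851250, 1.630000]
step 2: m = 1.240625, f(m) = 1.443321 > 0 → root in [0.851250, 1.240625]
step 3: m = 1.045937, f(m) = 0.238059 > 0 → root in [0.851250, 1.045937]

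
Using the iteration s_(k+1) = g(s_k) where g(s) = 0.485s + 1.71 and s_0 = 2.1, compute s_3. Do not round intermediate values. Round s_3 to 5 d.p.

s_1 = g(2.100000) = 2.728500
s_2 = g(2.728500) = 3.033322
s_3 = g(3.033322) = 3.181161

3.18116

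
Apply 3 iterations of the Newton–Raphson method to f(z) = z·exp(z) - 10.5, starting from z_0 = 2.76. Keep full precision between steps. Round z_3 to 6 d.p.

f'(z) = (z + 1)·exp(z)
z_0 = 2.760000: f = 33.107567, f' = 59.407409 → z_1 = 2.760000 - (33.107567)/(59.407409) = 2.202703
z_1 = 2.202703: f = 9.433233, f' = 28.982675 → z_2 = 2.202703 - (9.433233)/(28.982675) = 1.877225
z_2 = 1.877225: f = 1.768306, f' = 18.803648 → z_3 = 1.877225 - (1.768306)/(18.803648) = 1.783184

1.783184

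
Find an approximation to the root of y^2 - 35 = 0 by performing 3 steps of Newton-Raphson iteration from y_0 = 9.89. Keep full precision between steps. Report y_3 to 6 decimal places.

5.916269

Newton update: y ← y − f(y)/f'(y).
f'(y) = 2y
y_0 = 9.890000: f = 62.812100, f' = 19.780000 → y_1 = 9.890000 - (62.812100)/(19.780000) = 6.714464
y_1 = 6.714464: f = 10.084028, f' = 13.428928 → y_2 = 6.714464 - (10.084028)/(13.428928) = 5.963546
y_2 = 5.963546: f = 0.563878, f' = 11.927092 → y_3 = 5.963546 - (0.563878)/(11.927092) = 5.916269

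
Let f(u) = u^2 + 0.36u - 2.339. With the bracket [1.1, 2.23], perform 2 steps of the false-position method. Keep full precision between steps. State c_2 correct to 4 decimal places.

1.3462

False-position update: c = (a·f(b) − b·f(a))/(f(b) − f(a)); replace the endpoint whose sign matches f(c).
f(1.100000) = -0.733000, f(2.230000) = 3.436700
step 1: c = 1.298645, f(c) = -0.185009 < 0 → new bracket [1.298645, 2.230000]
step 2: c = 1.346222, f(c) = -0.042047 < 0 → new bracket [1.346222, 2.230000]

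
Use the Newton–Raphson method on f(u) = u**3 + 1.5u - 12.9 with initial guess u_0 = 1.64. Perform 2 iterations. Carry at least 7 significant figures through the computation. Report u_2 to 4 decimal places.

2.1402

Newton update: u ← u − f(u)/f'(u).
f'(u) = 3u**2 + 1.5
u_0 = 1.640000: f = -6.029056, f' = 9.568800 → u_1 = 1.640000 - (-6.029056)/(9.568800) = 2.270074
u_1 = 2.270074: f = 2.203345, f' = 16.959713 → u_2 = 2.270074 - (2.203345)/(16.959713) = 2.140158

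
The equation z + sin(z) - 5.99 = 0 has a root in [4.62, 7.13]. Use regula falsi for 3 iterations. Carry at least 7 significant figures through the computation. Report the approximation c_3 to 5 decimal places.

False-position update: c = (a·f(b) − b·f(a))/(f(b) − f(a)); replace the endpoint whose sign matches f(c).
f(4.620000) = -2.365735, f(7.130000) = 1.889174
step 1: c = 6.015563, f(c) = -0.238876 < 0 → new bracket [6.015563, 7.130000]
step 2: c = 6.140660, f(c) = 0.008616 > 0 → new bracket [6.015563, 6.140660]
step 3: c = 6.136305, f(c) = -0.000049 < 0 → new bracket [6.136305, 6.140660]

6.13630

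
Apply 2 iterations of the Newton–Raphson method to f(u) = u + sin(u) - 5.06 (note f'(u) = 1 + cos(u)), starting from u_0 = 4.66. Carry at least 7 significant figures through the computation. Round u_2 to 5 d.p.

5.66880

u_0 = 4.660000: f = -1.398628, f' = 0.947635 → u_1 = 4.660000 - (-1.398628)/(0.947635) = 6.135914
u_1 = 6.135914: f = 0.929175, f' = 1.989175 → u_2 = 6.135914 - (0.929175)/(1.989175) = 5.668799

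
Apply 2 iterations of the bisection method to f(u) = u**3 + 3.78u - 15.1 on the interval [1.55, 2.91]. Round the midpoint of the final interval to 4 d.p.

f(1.550000) = -5.517125, f(2.910000) = 20.541971 (opposite signs)
step 1: m = 2.230000, f(m) = 4.418967 > 0 → root in [1.550000, 2.230000]
step 2: m = 1.890000, f(m) = -1.204531 < 0 → root in [1.890000, 2.230000]
Midpoint of [1.890000, 2.230000] = 2.060000

2.0600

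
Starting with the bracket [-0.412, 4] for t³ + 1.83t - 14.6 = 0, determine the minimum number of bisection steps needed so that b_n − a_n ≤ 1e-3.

Initial width b − a = 4 − -0.412 = 4.412000.
After n steps the width is (b−a)/2^n; need (b−a)/2^n ≤ 1e-3.
So n ≥ log₂(4.412000/1e-3) = log₂(4412.0000) ≈ 12.1072.
Hence n = 13.

13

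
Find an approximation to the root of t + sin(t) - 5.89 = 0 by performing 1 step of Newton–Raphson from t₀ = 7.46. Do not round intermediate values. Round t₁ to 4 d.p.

f'(t) = 1 + cos(t)
t_0 = 7.460000: f = 2.493388, f' = 1.383868 → t_1 = 7.460000 - (2.493388)/(1.383868) = 5.658247

5.6582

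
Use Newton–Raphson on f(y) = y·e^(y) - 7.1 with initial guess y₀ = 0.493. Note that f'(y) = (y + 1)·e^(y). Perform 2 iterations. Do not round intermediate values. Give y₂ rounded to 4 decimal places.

2.3945

Newton update: y ← y − f(y)/f'(y).
y_0 = 0.493000: f = -6.292850, f' = 2.444370 → y_1 = 0.493000 - (-6.292850)/(2.444370) = 3.067426
y_1 = 3.067426: f = 58.808325, f' = 87.394850 → y_2 = 3.067426 - (58.808325)/(87.394850) = 2.394522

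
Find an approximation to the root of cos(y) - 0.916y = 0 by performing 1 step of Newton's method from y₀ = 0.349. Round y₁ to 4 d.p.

0.8419

Newton update: y ← y − f(y)/f'(y).
f'(y) = -sin(y) - 0.916
y_0 = 0.349000: f = 0.620031, f' = -1.257958 → y_1 = 0.349000 - (0.620031)/(-1.257958) = 0.841887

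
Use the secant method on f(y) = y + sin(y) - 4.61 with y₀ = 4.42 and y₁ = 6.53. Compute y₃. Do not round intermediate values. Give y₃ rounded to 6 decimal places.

5.349715

Secant update: y_(k+1) = y_k − f(y_k)·(y_k − y_(k-1))/(f(y_k) − f(y_(k-1))).
f(y_0) = -1.147558, f(y_1) = 2.164316
y_2 = 6.530000 - (2.164316)·(6.530000 - 4.420000)/(2.164316 - (-1.147558)) = 5.151111; f(y_2) = -0.364184
y_3 = 5.151111 - (-0.364184)·(5.151111 - 6.530000)/(-0.364184 - (2.164316)) = 5.349715; f(y_3) = -0.063975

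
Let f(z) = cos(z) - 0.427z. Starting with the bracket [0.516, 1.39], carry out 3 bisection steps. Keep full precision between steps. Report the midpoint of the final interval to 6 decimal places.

1.116875

f(0.516000) = 0.649468, f(1.390000) = -0.413717 (opposite signs)
step 1: m = 0.953000, f(m) = 0.172309 > 0 → root in [0.953000, 1.390000]
step 2: m = 1.171500, f(m) = -0.111460 < 0 → root in [0.953000, 1.171500]
step 3: m = 1.062250, f(m) = 0.033327 > 0 → root in [1.062250, 1.171500]
Midpoint of [1.062250, 1.171500] = 1.116875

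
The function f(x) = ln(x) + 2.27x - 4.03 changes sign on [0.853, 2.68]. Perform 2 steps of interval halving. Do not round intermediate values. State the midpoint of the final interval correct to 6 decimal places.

f(0.853000) = -2.252686, f(2.680000) = 3.039417 (opposite signs)
step 1: m = 1.766500, f(m) = 0.548955 > 0 → root in [0.853000, 1.766500]
step 2: m = 1.309750, f(m) = -0.787031 < 0 → root in [1.309750, 1.766500]
Midpoint of [1.309750, 1.766500] = 1.538125

1.538125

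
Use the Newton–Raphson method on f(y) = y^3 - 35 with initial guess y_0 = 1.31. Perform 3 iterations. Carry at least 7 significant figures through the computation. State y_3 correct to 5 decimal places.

f'(y) = 3y^2
y_0 = 1.310000: f = -32.751909, f' = 5.148300 → y_1 = 1.310000 - (-32.751909)/(5.148300) = 7.671694
y_1 = 7.671694: f = 416.516690, f' = 176.564665 → y_2 = 7.671694 - (416.516690)/(176.564665) = 5.312690
y_2 = 5.312690: f = 114.948974, f' = 84.674035 → y_3 = 5.312690 - (114.948974)/(84.674035) = 3.955143

3.95514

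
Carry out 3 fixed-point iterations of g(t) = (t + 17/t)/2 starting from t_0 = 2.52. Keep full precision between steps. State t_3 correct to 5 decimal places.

t_1 = g(2.520000) = 4.633016
t_2 = g(4.633016) = 4.151166
t_3 = g(4.151166) = 4.123200

4.12320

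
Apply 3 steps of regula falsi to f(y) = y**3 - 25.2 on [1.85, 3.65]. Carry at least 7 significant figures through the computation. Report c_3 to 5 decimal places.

2.91875

f(1.850000) = -18.868375, f(3.650000) = 23.427125
step 1: c = 2.652995, f(c) = -6.527207 < 0 → new bracket [2.652995, 3.650000]
step 2: c = 2.870248, f(c) = -1.553977 < 0 → new bracket [2.870248, 3.650000]
step 3: c = 2.918753, f(c) = -0.334796 < 0 → new bracket [2.918753, 3.650000]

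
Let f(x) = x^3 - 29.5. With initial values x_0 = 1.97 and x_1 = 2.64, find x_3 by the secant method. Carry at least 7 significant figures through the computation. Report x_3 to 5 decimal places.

3.05320

Secant update: x_(k+1) = x_k − f(x_k)·(x_k − x_(k-1))/(f(x_k) − f(x_(k-1))).
f(x_0) = -21.854627, f(x_1) = -11.100256
x_2 = 2.640000 - (-11.100256)·(2.640000 - 1.970000)/(-11.100256 - (-21.854627)) = 3.331549; f(x_2) = 7.477582
x_3 = 3.331549 - (7.477582)·(3.331549 - 2.640000)/(7.477582 - (-11.100256)) = 3.053200; f(x_3) = -1.037969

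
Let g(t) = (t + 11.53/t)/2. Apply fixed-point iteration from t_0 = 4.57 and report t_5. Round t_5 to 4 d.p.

3.3956

t_1 = g(4.570000) = 3.546488
t_2 = g(3.546488) = 3.398796
t_3 = g(3.398796) = 3.395587
t_4 = g(3.395587) = 3.395585
t_5 = g(3.395585) = 3.395585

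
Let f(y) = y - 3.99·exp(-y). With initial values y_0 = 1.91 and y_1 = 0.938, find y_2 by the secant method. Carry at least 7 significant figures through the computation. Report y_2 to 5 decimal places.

1.25004

Secant update: y_(k+1) = y_k − f(y_k)·(y_k − y_(k-1))/(f(y_k) − f(y_(k-1))).
f(y_0) = 1.319159, f(y_1) = -0.623725
y_2 = 0.938000 - (-0.623725)·(0.938000 - 1.910000)/(-0.623725 - (1.319159)) = 1.250042; f(y_2) = 0.106935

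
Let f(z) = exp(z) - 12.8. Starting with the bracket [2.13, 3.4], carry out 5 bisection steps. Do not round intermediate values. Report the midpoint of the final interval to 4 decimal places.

f(2.130000) = -4.385133, f(3.400000) = 17.164100 (opposite signs)
step 1: m = 2.765000, f(m) = 3.079040 > 0 → root in [2.130000, 2.765000]
step 2: m = 2.447500, f(m) = -1.240588 < 0 → root in [2.447500, 2.765000]
step 3: m = 2.606250, f(m) = 0.748150 > 0 → root in [2.447500, 2.606250]
step 4: m = 2.526875, f(m) = -0.285662 < 0 → root in [2.526875, 2.606250]
step 5: m = 2.566562, f(m) = 0.220988 > 0 → root in [2.526875, 2.566562]
Midpoint of [2.526875, 2.566562] = 2.546719

2.5467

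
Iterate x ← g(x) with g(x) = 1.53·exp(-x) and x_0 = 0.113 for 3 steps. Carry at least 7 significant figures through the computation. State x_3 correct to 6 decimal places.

x_1 = g(0.113000) = 1.366521
x_2 = g(1.366521) = 0.390139
x_3 = g(0.390139) = 1.035753

1.035753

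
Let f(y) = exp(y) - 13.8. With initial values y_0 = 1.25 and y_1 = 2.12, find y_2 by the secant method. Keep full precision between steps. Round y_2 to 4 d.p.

f(y_0) = -10.309657, f(y_1) = -5.468863
y_2 = 2.120000 - (-5.468863)·(2.120000 - 1.250000)/(-5.468863 - (-10.309657)) = 3.102878; f(y_2) = 8.461929

3.1029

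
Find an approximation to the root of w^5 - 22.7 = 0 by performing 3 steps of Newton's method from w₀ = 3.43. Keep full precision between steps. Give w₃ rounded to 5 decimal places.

2.00110

Newton update: w ← w − f(w)/f'(w).
f'(w) = 5w⁴
w_0 = 3.430000: f = 452.056151, f' = 692.064360 → w_1 = 3.430000 - (452.056151)/(692.064360) = 2.776800
w_1 = 2.776800: f = 142.390974, f' = 297.268347 → w_2 = 2.776800 - (142.390974)/(297.268347) = 2.297802
w_2 = 2.297802: f = 41.356516, f' = 139.386481 → w_3 = 2.297802 - (41.356516)/(139.386481) = 2.001098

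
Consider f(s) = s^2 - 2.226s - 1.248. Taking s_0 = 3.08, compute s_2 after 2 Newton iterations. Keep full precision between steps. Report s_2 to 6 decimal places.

2.690412

f'(s) = 2s - 2.226
s_0 = 3.080000: f = 1.382320, f' = 3.934000 → s_1 = 3.080000 - (1.382320)/(3.934000) = 2.728622
s_1 = 2.728622: f = 0.123466, f' = 3.231245 → s_2 = 2.728622 - (0.123466)/(3.231245) = 2.690412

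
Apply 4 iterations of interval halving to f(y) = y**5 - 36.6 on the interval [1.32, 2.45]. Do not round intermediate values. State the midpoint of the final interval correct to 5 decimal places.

2.06156

f(1.320000) = -32.592536, f(2.450000) = 51.673515 (opposite signs)
step 1: m = 1.885000, f(m) = -12.801106 < 0 → root in [1.885000, 2.450000]
step 2: m = 2.167500, f(m) = 11.240480 > 0 → root in [1.885000, 2.167500]
step 3: m = 2.026250, f(m) = -2.444147 < 0 → root in [2.026250, 2.167500]
step 4: m = 2.096875, f(m) = 3.938036 > 0 → root in [2.026250, 2.096875]
Midpoint of [2.026250, 2.096875] = 2.061562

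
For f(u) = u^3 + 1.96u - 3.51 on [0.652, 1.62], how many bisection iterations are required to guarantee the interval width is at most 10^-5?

17

Initial width b − a = 1.62 − 0.652 = 0.968000.
After n steps the width is (b−a)/2^n; need (b−a)/2^n ≤ 10^-5.
So n ≥ log₂(0.968000/10^-5) = log₂(96800.0000) ≈ 16.5627.
Hence n = 17.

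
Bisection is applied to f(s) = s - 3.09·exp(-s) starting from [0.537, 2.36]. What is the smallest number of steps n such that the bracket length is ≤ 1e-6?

Initial width b − a = 2.36 − 0.537 = 1.823000.
After n steps the width is (b−a)/2^n; need (b−a)/2^n ≤ 1e-6.
So n ≥ log₂(1.823000/1e-6) = log₂(1823000.0000) ≈ 20.7979.
Hence n = 21.

21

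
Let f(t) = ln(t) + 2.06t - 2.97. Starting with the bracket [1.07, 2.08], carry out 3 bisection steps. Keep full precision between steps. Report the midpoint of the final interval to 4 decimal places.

1.2594

f(1.070000) = -0.698141, f(2.080000) = 2.047168 (opposite signs)
step 1: m = 1.575000, f(m) = 0.728755 > 0 → root in [1.070000, 1.575000]
step 2: m = 1.322500, f(m) = 0.033874 > 0 → root in [1.070000, 1.322500]
step 3: m = 1.196250, f(m) = -0.326533 < 0 → root in [1.196250, 1.322500]
Midpoint of [1.196250, 1.322500] = 1.259375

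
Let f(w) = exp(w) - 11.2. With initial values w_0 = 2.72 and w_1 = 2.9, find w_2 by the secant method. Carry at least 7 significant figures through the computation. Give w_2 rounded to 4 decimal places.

Secant update: w_(k+1) = w_k − f(w_k)·(w_k − w_(k-1))/(f(w_k) − f(w_(k-1))).
f(w_0) = 3.980322, f(w_1) = 6.974145
w_2 = 2.900000 - (6.974145)·(2.900000 - 2.720000)/(6.974145 - (3.980322)) = 2.480688; f(w_2) = 0.749482

2.4807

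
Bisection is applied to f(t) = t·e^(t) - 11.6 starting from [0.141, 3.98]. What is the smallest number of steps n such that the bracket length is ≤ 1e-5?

19

Initial width b − a = 3.98 − 0.141 = 3.839000.
After n steps the width is (b−a)/2^n; need (b−a)/2^n ≤ 1e-5.
So n ≥ log₂(3.839000/1e-5) = log₂(383900.0000) ≈ 18.5504.
Hence n = 19.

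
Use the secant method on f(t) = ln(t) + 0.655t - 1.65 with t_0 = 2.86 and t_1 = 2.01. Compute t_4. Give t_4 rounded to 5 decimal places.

1.70473

f(t_0) = 1.274122, f(t_1) = 0.364685
t_2 = 2.010000 - (0.364685)·(2.010000 - 2.860000)/(0.364685 - (1.274122)) = 1.669150; f(t_2) = -0.044393
t_3 = 1.669150 - (-0.044393)·(1.669150 - 2.010000)/(-0.044393 - (0.364685)) = 1.706138; f(t_3) = 0.001753
t_4 = 1.706138 - (0.001753)·(1.706138 - 1.669150)/(0.001753 - (-0.044393)) = 1.704733; f(t_4) = 0.000009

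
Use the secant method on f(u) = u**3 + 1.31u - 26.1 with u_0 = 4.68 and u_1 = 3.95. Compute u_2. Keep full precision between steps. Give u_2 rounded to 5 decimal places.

f(u_0) = 82.534032, f(u_1) = 40.704375
u_2 = 3.950000 - (40.704375)·(3.950000 - 4.680000)/(40.704375 - (82.534032)) = 3.239638; f(u_2) = 12.144755

3.23964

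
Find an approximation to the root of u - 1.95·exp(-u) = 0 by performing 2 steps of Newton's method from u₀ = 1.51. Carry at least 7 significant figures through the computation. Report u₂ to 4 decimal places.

0.8393

f'(u) = 1 + 1.95·exp(-u)
u_0 = 1.510000: f = 1.079226, f' = 1.430774 → u_1 = 1.510000 - (1.079226)/(1.430774) = 0.755705
u_1 = 0.755705: f = -0.160169, f' = 1.915874 → u_2 = 0.755705 - (-0.160169)/(1.915874) = 0.839306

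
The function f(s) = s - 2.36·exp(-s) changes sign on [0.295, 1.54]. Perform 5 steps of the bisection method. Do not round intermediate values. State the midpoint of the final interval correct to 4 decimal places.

f(0.295000) = -1.462095, f(1.540000) = 1.034061 (opposite signs)
step 1: m = 0.917500, f(m) = -0.025359 < 0 → root in [0.917500, 1.540000]
step 2: m = 1.228750, f(m) = 0.538077 > 0 → root in [0.917500, 1.228750]
step 3: m = 1.073125, f(m) = 0.266151 > 0 → root in [0.917500, 1.073125]
step 4: m = 0.995313, f(m) = 0.123038 > 0 → root in [0.917500, 0.995313]
step 5: m = 0.956406, f(m) = 0.049526 > 0 → root in [0.917500, 0.956406]
Midpoint of [0.917500, 0.956406] = 0.936953

0.9370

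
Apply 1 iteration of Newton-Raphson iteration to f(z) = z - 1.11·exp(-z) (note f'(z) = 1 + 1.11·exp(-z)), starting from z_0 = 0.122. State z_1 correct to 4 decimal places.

Newton update: z ← z − f(z)/f'(z).
z_0 = 0.122000: f = -0.860515, f' = 1.982515 → z_1 = 0.122000 - (-0.860515)/(1.982515) = 0.556052

0.5561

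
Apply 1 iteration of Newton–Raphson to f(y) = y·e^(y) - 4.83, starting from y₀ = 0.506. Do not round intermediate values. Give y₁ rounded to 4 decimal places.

2.1036

f'(y) = (y + 1)·e^(y)
y_0 = 0.506000: f = -3.990726, f' = 2.497917 → y_1 = 0.506000 - (-3.990726)/(2.497917) = 2.103622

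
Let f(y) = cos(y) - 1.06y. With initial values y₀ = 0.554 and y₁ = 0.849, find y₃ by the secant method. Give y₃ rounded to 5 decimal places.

0.71323

f(y_0) = 0.263187, f(y_1) = -0.239206
y_2 = 0.849000 - (-0.239206)·(0.849000 - 0.554000)/(-0.239206 - (0.263187)) = 0.708541; f(y_2) = 0.008259
y_3 = 0.708541 - (0.008259)·(0.708541 - 0.849000)/(0.008259 - (-0.239206)) = 0.713229; f(y_3) = 0.000231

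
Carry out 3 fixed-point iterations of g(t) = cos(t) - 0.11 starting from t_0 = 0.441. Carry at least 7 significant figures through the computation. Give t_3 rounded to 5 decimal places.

0.72051

t_1 = g(0.441000) = 0.794325
t_2 = g(0.794325) = 0.590766
t_3 = g(0.590766) = 0.720514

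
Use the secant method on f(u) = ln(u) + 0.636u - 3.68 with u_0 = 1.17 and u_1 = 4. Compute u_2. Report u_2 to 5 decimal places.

f(u_0) = -2.778876, f(u_1) = 0.250294
u_2 = 4.000000 - (0.250294)·(4.000000 - 1.170000)/(0.250294 - (-2.778876)) = 3.766163; f(u_2) = 0.041336

3.76616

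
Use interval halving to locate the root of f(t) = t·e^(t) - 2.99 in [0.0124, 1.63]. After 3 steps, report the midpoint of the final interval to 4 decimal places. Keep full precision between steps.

1.1245

f(0.012400) = -2.977445, f(1.630000) = 5.329316 (opposite signs)
step 1: m = 0.821200, f(m) = -1.123227 < 0 → root in [0.821200, 1.630000]
step 2: m = 1.225600, f(m) = 1.184650 > 0 → root in [0.821200, 1.225600]
step 3: m = 1.023400, f(m) = -0.142247 < 0 → root in [1.023400, 1.225600]
Midpoint of [1.023400, 1.225600] = 1.124500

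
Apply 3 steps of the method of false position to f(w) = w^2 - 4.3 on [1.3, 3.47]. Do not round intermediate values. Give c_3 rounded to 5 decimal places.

f(1.300000) = -2.610000, f(3.470000) = 7.740900
step 1: c = 1.847170, f(c) = -0.887964 < 0 → new bracket [1.847170, 3.470000]
step 2: c = 2.014169, f(c) = -0.243123 < 0 → new bracket [2.014169, 3.470000]
step 3: c = 2.058501, f(c) = -0.062574 < 0 → new bracket [2.058501, 3.470000]

2.05850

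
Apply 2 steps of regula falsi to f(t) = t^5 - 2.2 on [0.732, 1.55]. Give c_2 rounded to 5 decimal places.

1.03614

f(0.732000) = -1.989837, f(1.550000) = 6.746610
step 1: c = 0.918310, f(c) = -1.546950 < 0 → new bracket [0.918310, 1.550000]
step 2: c = 1.036135, f(c) = -1.005785 < 0 → new bracket [1.036135, 1.550000]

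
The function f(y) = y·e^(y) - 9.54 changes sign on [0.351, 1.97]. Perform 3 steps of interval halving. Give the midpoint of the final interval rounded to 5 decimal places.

1.66644

f(0.351000) = -9.041409, f(1.970000) = 4.586233 (opposite signs)
step 1: m = 1.160500, f(m) = -5.836231 < 0 → root in [1.160500, 1.970000]
step 2: m = 1.565250, f(m) = -2.052046 < 0 → root in [1.565250, 1.970000]
step 3: m = 1.767625, f(m) = 0.812850 > 0 → root in [1.565250, 1.767625]
Midpoint of [1.565250, 1.767625] = 1.666437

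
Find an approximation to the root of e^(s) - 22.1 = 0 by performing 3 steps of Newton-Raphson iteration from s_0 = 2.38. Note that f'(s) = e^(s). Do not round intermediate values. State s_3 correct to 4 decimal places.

s_0 = 2.380000: f = -11.295097, f' = 10.804903 → s_1 = 2.380000 - (-11.295097)/(10.804903) = 3.425368
s_1 = 3.425368: f = 8.633946, f' = 30.733946 → s_2 = 3.425368 - (8.633946)/(30.733946) = 3.144442
s_2 = 3.144442: f = 1.106731, f' = 23.206731 → s_3 = 3.144442 - (1.106731)/(23.206731) = 3.096752

3.0968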